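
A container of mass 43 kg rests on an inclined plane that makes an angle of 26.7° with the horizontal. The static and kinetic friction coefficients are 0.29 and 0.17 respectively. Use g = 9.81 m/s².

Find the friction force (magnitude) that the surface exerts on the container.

f ≈ 64.1 N (up the incline)

Normal force: N = m g cos θ = 43 × 9.81 × cos 26.7° = 376.9 N.
For equilibrium along the incline, friction must balance the weight component: f = m g sin θ = 189.5 N up the slope.
Maximum static friction available: μ_s N = 0.29 × 376.9 = 109.3 N.
Since |189.5| > 109.3 N, static friction cannot hold it; the container slides down the incline and kinetic friction applies: f = μ_k N = 0.17 × 376.9 = 64.1 N.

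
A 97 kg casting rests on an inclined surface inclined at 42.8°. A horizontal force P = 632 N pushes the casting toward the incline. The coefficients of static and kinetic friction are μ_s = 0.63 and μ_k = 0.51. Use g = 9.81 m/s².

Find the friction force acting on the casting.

f ≈ 183 N (up the incline)

Normal direction: N = m g cos θ + P sin θ = 1128 N.
Parallel to the incline: P cos θ − m g sin θ = 463.7 − 646.5 = -182.8 N; the friction needed to balance this is 182.8 N acting up the slope.
The limit of static friction is μ_s N = 710.4 N.
Since 182.8 N is within the 710.4 N limit, the casting stays put and friction is exactly 183 N.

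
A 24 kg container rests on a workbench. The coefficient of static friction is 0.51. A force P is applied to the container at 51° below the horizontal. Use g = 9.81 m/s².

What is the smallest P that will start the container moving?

N = m g + P sin α (the push presses the container into the workbench).
At impending slip, P cos α = μ_s N = μ_s (m g + P sin α).
Solving: P (cos α − μ_s sin α) = μ_s m g → P = 0.51×235/(cos 51° − 0.51 sin 51°) = 120/0.233 = 515 N.

P ≈ 515 N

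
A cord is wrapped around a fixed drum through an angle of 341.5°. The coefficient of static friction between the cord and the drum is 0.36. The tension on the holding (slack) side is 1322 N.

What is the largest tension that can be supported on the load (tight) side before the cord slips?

T_max ≈ 11300 N

At impending slip the capstan equation gives T₂/T₁ = e^{μβ} with β in radians.
β = 341.5° × π/180 = 5.96 rad.
e^{μβ} = e^{0.36×5.96} = 8.548.
T₂ = T₁ · e^{μβ} = 1322 × 8.548 = 11300 N.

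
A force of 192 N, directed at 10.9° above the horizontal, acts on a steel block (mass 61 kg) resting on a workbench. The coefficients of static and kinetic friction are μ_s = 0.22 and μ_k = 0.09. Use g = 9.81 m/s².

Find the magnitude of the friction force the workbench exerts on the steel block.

f ≈ 50.6 N

Vertical equilibrium gives N = m g − P sin α = 562.1 N.
Horizontally, friction must balance P cos α = 188.5 N.
The static-friction limit is μ_s N = 123.7 N.
The required friction exceeds μ_s N, so the steel block moves and f = μ_k N = 50.6 N.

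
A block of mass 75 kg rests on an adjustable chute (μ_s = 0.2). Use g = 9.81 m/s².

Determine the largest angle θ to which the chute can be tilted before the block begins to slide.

θ_max ≈ 11.3°

At the slip threshold, m g sin θ = μ_s · m g cos θ, so tan θ = μ_s.
θ_max = arctan(0.2) = 11.3°.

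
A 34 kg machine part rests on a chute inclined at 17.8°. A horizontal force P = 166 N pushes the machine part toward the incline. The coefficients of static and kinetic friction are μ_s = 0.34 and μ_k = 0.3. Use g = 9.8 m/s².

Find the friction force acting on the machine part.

The horizontal push has a component P sin θ into the surface, so N = m g cos θ + P sin θ = 317.2 + 50.75 = 368 N.
Parallel to the incline: P cos θ − m g sin θ = 158.1 − 101.9 = 56.2 N; the friction needed to balance this is 56.2 N acting down the slope.
Maximum static friction: μ_s N = 0.34 × 368 = 125.1 N.
Since 56.2 N is within the 125.1 N limit, the machine part stays put and friction is exactly 56.2 N.

f ≈ 56.2 N (down the incline)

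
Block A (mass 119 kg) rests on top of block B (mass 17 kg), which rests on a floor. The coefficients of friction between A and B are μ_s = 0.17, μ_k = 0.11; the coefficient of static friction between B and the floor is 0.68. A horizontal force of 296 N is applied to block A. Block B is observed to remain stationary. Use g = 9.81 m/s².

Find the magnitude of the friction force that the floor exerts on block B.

Between the blocks, N₁ = m_A g = 1167 N.
So the A–B interface can sustain at most μ_s N₁ = 198.5 N of static friction.
P = 296 N exceeds that limit, so A slips over B and the interface friction becomes kinetic: f₁ = μ_k N₁ = 0.11×1167 = 128 N.
By Newton's third law B feels 128 N forward from A. With B stationary, the floor's static friction on B balances it: f₂ = 128 N (well within μ_s(m_A+m_B)g = 907.2 N).

f ≈ 128 N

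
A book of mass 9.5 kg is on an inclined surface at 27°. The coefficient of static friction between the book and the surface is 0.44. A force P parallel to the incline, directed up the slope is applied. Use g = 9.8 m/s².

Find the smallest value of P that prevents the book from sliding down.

P_min ≈ 5.77 N

The book tends to slide down (tan θ > μ_s), so at the point of impending slip friction acts up-slope at its limit: f = μ_s N.
P is parallel to the surface, so N = m g cos θ = 83 N.
Along the incline: P + μ_s N = m g sin θ, so P = 42.3 − 0.44×83 = 5.77 N.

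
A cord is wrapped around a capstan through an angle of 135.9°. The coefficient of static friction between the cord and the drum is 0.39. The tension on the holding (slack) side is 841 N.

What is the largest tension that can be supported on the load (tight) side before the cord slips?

T_max ≈ 2120 N

At impending slip the capstan equation gives T₂/T₁ = e^{μβ} with β in radians.
β = 135.9° × π/180 = 2.372 rad.
e^{μβ} = e^{0.39×2.372} = 2.522.
T₂ = T₁ · e^{μβ} = 841 × 2.522 = 2120 N.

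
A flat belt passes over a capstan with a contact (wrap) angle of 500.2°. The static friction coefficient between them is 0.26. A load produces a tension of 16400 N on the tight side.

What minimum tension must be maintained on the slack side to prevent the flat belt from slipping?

T_min ≈ 1690 N

Capstan equation at impending slip: T_tight/T_slack = e^{μβ}.
β = 500.2° = 8.73 rad; e^{μβ} = e^{0.26×8.73} = 9.678.
T_slack = T_tight / e^{μβ} = 16400 / 9.678 = 1690 N.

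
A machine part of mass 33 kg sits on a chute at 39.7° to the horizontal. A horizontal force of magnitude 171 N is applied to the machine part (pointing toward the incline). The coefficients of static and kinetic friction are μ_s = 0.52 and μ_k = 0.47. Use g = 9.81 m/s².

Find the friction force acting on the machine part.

Normal direction: N = m g cos θ + P sin θ = 358.3 N.
Along the incline, the net driving force (taking up-slope positive) is P cos θ − m g sin θ = 131.6 − 206.8 = -75.22 N, so equilibrium requires friction f = 75.22 N (up-slope).
The limit of static friction is μ_s N = 186.3 N.
Since 75.22 N is within the 186.3 N limit, the machine part stays put and friction is exactly 75.2 N.

f ≈ 75.2 N (up the incline)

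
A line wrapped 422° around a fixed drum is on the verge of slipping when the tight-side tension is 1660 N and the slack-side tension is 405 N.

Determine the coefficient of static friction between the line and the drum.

μ ≈ 0.192

T₂/T₁ = e^{μβ} → μ = ln(T₂/T₁)/β.
β = 422° = 7.365 rad.
μ = ln(1660/405)/7.365 = ln(4.099)/7.365 = 0.192.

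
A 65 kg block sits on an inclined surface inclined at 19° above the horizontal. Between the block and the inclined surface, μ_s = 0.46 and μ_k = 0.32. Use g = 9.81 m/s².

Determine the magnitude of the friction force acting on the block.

The normal reaction is N = m g cos θ = 602.9 N.
Along the slope the weight component is m g sin θ = 207.6 N; friction must supply exactly this, acting up-slope.
Static friction can supply at most μ_s N = 277.3 N.
Since |207.6| ≤ 277.3 N, no slip — friction simply equals what equilibrium demands.

f ≈ 208 N (up the incline)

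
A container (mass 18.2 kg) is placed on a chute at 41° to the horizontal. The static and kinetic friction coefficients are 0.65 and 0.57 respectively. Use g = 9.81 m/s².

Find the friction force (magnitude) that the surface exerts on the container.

f ≈ 76.8 N (up the incline)

Perpendicular to the surface, N = m g cos θ = 18.2·9.81·cos 41° = 134.7 N.
Along the slope the weight component is m g sin θ = 117.1 N; friction must supply exactly this, acting up-slope.
Static friction can supply at most μ_s N = 87.59 N.
Since |117.1| > 87.59 N, static friction cannot hold it; the container slides down the incline and kinetic friction applies: f = μ_k N = 0.57 × 134.7 = 76.8 N.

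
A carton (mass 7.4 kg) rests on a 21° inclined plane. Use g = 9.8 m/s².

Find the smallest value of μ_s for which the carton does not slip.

At the slip threshold m g sin θ = μ_s m g cos θ, so μ_s,min = tan θ.
μ_s,min = tan 21° = 0.384.

μ_s,min ≈ 0.384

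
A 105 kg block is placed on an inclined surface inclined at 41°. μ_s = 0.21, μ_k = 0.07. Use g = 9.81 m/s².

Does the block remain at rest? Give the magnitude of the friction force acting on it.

N = m g cos θ = 777 N.
Down-slope weight component: m g sin θ = 676 N.
μ_s N = 163 N.
676 > 163 N, so it slides; kinetic friction f = μ_k N = 0.07×777 = 54.4 N.

f ≈ 54.4 N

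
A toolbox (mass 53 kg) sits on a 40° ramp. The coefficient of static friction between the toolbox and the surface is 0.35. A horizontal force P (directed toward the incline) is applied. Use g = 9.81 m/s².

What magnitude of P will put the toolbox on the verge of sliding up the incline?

P ≈ 875 N

At impending motion up the slope, friction acts down-slope at its limit: f = μ_s N.
Perpendicular to the incline: N = m g cos θ + P sin θ.
Along the incline: P cos θ = m g sin θ + μ_s N = m g sin θ + μ_s (m g cos θ + P sin θ).
Solving, P (cos θ − μ_s sin θ) = m g (sin θ + μ_s cos θ), so P = 53×9.81×(sin 40° + 0.35 cos 40°)/(cos 40° − 0.35 sin 40°) = 520×0.9109/0.5411 = 875 N.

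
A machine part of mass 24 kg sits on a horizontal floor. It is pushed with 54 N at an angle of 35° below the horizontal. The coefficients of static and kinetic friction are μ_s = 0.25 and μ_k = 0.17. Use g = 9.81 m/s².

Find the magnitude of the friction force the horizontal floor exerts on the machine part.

The vertical component of P adds to the normal force: N = m g + P sin α = 235.4 + 30.97 = 266.4 N.
The horizontal driving force is P cos α = 44.23 N, so equilibrium needs friction f = 44.23 N.
μ_s N = 0.25 × 266.4 = 66.6 N.
Since 44.23 N does not exceed the limit, the machine part stays at rest and f = 44.2 N.

f ≈ 44.2 N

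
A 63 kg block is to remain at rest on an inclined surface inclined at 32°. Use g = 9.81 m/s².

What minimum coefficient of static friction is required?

μ_s,min ≈ 0.625

At the slip threshold m g sin θ = μ_s m g cos θ, so μ_s,min = tan θ.
μ_s,min = tan 32° = 0.625.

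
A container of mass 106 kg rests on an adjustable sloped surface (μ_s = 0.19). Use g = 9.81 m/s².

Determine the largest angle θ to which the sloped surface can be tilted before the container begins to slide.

At the slip threshold, m g sin θ = μ_s · m g cos θ, so tan θ = μ_s.
θ_max = arctan(0.19) = 10.8°.

θ_max ≈ 10.8°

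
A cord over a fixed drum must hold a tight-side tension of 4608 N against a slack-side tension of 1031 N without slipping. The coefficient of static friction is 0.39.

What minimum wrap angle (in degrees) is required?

T₂/T₁ = e^{μβ} → β = ln(T₂/T₁)/μ.
β = ln(4608/1031)/0.39 = 1.497/0.39 = 3.839 rad.
In degrees: β = 3.839 × 180/π = 220°.

β_min ≈ 220°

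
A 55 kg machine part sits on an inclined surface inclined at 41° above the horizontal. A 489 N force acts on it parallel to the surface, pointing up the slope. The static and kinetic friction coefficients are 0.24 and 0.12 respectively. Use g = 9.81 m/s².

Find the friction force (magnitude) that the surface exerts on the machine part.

Perpendicular to the surface, N = m g cos θ = 55·9.81·cos 41° = 407.2 N.
The friction needed for equilibrium is m g sin θ − P = 354 − 489 = -135 N, measured positive up-slope.
Maximum static friction available: μ_s N = 0.24 × 407.2 = 97.73 N.
|-135| exceeds 97.73 N, so the machine part slips up-slope; friction is kinetic, f = μ_k N = 0.12×407.2 = 48.9 N.

f ≈ 48.9 N (down the incline)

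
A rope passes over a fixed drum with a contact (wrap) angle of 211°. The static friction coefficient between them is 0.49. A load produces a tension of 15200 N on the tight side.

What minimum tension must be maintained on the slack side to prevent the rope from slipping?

T_min ≈ 2500 N

Capstan equation at impending slip: T_tight/T_slack = e^{μβ}.
β = 211° = 3.683 rad; e^{μβ} = e^{0.49×3.683} = 6.077.
T_slack = T_tight / e^{μβ} = 15200 / 6.077 = 2500 N.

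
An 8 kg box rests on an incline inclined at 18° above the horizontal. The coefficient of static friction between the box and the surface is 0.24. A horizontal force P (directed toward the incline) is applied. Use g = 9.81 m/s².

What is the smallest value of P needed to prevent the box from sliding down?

P_min ≈ 6.18 N

The box tends to slide down (tan θ > μ_s), so at the point of impending slip friction acts up-slope at its limit: f = μ_s N.
Perpendicular to the incline: N = m g cos θ + P sin θ.
Along the incline: P cos θ + μ_s N = m g sin θ, i.e. P cos θ + μ_s (m g cos θ + P sin θ) = m g sin θ.
Solving, P (cos θ + μ_s sin θ) = m g (sin θ − μ_s cos θ), so P = 78.5×0.08076/1.025 = 6.18 N.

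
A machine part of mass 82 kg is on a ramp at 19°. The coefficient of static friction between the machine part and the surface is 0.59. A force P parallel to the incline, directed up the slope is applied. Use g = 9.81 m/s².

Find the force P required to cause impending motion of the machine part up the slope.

P ≈ 711 N

At impending motion up the slope, friction acts down-slope at its limit: f = μ_s N.
P is parallel to the surface, so N = m g cos θ = 761 N.
Along the incline: P = m g sin θ + μ_s N = 262 + 0.59×761 = 711 N.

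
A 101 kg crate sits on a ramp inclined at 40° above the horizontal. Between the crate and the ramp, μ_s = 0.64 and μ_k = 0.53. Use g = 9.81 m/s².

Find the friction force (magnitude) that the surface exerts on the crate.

f ≈ 402 N (up the incline)

Perpendicular to the surface, N = m g cos θ = 101·9.81·cos 40° = 759 N.
Along the slope the weight component is m g sin θ = 636.9 N; friction must supply exactly this, acting up-slope.
Static friction can supply at most μ_s N = 485.8 N.
|636.9| exceeds 485.8 N, so the crate slips down-slope; friction is kinetic, f = μ_k N = 0.53×759 = 402 N.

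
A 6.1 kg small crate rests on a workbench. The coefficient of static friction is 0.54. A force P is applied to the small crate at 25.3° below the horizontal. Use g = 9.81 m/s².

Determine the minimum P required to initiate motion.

P ≈ 48 N

N = m g + P sin α (the push presses the small crate into the workbench).
At impending slip, P cos α = μ_s N = μ_s (m g + P sin α).
Solving: P (cos α − μ_s sin α) = μ_s m g → P = 0.54×59.8/(cos 25.3° − 0.54 sin 25.3°) = 32.3/0.6733 = 48 N.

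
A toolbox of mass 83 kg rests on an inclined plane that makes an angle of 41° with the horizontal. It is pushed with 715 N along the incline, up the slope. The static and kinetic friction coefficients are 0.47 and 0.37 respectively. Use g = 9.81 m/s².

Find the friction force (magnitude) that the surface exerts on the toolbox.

Perpendicular to the surface, N = m g cos θ = 83·9.81·cos 41° = 614.5 N.
For equilibrium along the incline the friction force must supply f = m g sin θ − P = 534.2 − 715 = -180.8 N (positive meaning up-slope).
Maximum static friction available: μ_s N = 0.47 × 614.5 = 288.8 N.
Since |-180.8| ≤ 288.8 N, static friction is sufficient; f equals the required value, not μ_s N.

f ≈ 181 N (down the incline)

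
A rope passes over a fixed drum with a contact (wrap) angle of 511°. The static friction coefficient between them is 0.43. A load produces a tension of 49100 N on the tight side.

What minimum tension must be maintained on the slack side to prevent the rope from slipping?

Capstan equation at impending slip: T_tight/T_slack = e^{μβ}.
β = 511° = 8.919 rad; e^{μβ} = e^{0.43×8.919} = 46.29.
T_slack = T_tight / e^{μβ} = 49100 / 46.29 = 1060 N.

T_min ≈ 1060 N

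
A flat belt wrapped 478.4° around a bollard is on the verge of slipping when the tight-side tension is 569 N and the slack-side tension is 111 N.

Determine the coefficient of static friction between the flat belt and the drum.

T₂/T₁ = e^{μβ} → μ = ln(T₂/T₁)/β.
β = 478.4° = 8.35 rad.
μ = ln(569/111)/8.35 = ln(5.126)/8.35 = 0.196.

μ ≈ 0.196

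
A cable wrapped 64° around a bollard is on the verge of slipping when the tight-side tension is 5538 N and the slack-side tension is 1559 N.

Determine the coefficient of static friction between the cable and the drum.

μ ≈ 1.13

T₂/T₁ = e^{μβ} → μ = ln(T₂/T₁)/β.
β = 64° = 1.117 rad.
μ = ln(5538/1559)/1.117 = ln(3.552)/1.117 = 1.13.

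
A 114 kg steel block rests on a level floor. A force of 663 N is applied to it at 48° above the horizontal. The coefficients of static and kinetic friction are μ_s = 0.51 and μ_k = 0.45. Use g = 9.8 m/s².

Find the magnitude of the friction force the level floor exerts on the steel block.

Vertical equilibrium gives N = m g − P sin α = 624.5 N.
For equilibrium, f = P cos α = 663×cos 48° = 443.6 N.
The static-friction limit is μ_s N = 318.5 N.
443.6 > 318.5 N → the steel block slides; f = μ_k N = 0.45×624.5 = 281 N.

f ≈ 281 N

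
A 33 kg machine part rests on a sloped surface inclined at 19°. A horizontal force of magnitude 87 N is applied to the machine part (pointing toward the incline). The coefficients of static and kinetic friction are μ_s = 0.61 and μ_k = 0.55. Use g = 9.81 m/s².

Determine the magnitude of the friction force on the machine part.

f ≈ 23.1 N (up the incline)

Resolve perpendicular to the incline: N = m g cos θ + P sin θ = 33×9.81×cos 19° + 87×sin 19° = 334.4 N.
Along the incline, the net driving force (taking up-slope positive) is P cos θ − m g sin θ = 82.26 − 105.4 = -23.14 N, so equilibrium requires friction f = 23.14 N (up-slope).
Maximum static friction: μ_s N = 0.61 × 334.4 = 204 N.
|f_req| = 23.14 ≤ 204 N → the machine part is in equilibrium; friction equals the required value.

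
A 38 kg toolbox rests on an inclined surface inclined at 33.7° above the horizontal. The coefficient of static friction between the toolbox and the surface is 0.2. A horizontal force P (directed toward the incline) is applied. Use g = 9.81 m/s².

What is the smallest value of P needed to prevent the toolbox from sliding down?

The toolbox tends to slide down (tan θ > μ_s), so at the point of impending slip friction acts up-slope at its limit: f = μ_s N.
Perpendicular to the incline: N = m g cos θ + P sin θ.
Along the incline: P cos θ + μ_s N = m g sin θ, i.e. P cos θ + μ_s (m g cos θ + P sin θ) = m g sin θ.
Solving, P (cos θ + μ_s sin θ) = m g (sin θ − μ_s cos θ), so P = 373×0.3885/0.9429 = 154 N.

P_min ≈ 154 N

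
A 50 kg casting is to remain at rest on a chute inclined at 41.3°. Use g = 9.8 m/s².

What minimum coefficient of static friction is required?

At the slip threshold m g sin θ = μ_s m g cos θ, so μ_s,min = tan θ.
μ_s,min = tan 41.3° = 0.879.

μ_s,min ≈ 0.879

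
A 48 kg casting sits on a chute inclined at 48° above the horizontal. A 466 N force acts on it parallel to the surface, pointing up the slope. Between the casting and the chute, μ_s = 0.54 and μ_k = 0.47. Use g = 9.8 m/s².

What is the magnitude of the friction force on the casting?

f ≈ 116 N (down the incline)

Perpendicular to the surface, N = m g cos θ = 48·9.8·cos 48° = 314.8 N.
For equilibrium along the incline the friction force must supply f = m g sin θ − P = 349.6 − 466 = -116.4 N (positive meaning up-slope).
Static friction can supply at most μ_s N = 170 N.
Since |-116.4| ≤ 170 N, no slip — friction simply equals what equilibrium demands.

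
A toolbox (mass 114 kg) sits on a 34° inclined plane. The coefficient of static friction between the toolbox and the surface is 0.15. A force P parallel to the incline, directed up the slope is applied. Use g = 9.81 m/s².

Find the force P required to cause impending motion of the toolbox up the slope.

P ≈ 764 N

At impending motion up the slope, friction acts down-slope at its limit: f = μ_s N.
P is parallel to the surface, so N = m g cos θ = 927 N.
Along the incline: P = m g sin θ + μ_s N = 625 + 0.15×927 = 764 N.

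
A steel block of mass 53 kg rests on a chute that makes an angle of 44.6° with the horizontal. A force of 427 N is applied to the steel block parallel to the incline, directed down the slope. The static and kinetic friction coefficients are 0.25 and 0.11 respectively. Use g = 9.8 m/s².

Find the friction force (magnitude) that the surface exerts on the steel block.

The normal reaction is N = m g cos θ = 369.8 N.
The friction needed for equilibrium is m g sin θ + P = 364.7 + 427 = 791.7 N, measured positive up-slope.
Maximum static friction available: μ_s N = 0.25 × 369.8 = 92.46 N.
Since |791.7| > 92.46 N, static friction cannot hold it; the steel block slides down the incline and kinetic friction applies: f = μ_k N = 0.11 × 369.8 = 40.7 N.

f ≈ 40.7 N (up the incline)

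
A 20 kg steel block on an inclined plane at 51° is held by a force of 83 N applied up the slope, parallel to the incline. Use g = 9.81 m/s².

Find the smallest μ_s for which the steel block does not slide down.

N = m g cos θ = 123.5 N.
Friction must make up the shortfall along the incline: f = m g sin θ − P = 152.5 − 83 = 69.48 N.
At the threshold f = μ_s N, so μ_s,min = 69.48/123.5 = 0.563.

μ_s,min ≈ 0.563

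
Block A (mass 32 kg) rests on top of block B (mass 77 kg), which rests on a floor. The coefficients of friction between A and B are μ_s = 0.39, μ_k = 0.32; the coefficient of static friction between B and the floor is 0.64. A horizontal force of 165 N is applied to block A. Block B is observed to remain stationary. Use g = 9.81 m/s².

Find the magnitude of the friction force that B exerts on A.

Between the blocks, N₁ = m_A g = 313.9 N.
Maximum static friction on A from B: μ_s N₁ = 0.39×313.9 = 122.4 N.
Since P = 165 N > 122.4 N, A slides on B; the A–B friction is kinetic: f₁ = μ_k N₁ = 0.32×313.9 = 100 N.
B experiences an equal 100 N forward from A (third law). B is in equilibrium, so the floor supplies f₂ = 100 N of static friction (limit μ_s(m_A+m_B)g = 684.3 N, not exceeded).

f ≈ 100 N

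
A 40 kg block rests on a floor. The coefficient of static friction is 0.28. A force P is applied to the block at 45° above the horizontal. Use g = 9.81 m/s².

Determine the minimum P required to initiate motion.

P ≈ 121 N

N = m g − P sin α (the pull lifts the block).
At impending slip, P cos α = μ_s N = μ_s (m g − P sin α).
Solving: P (cos α + μ_s sin α) = μ_s m g → P = 0.28×392/(cos 45° + 0.28 sin 45°) = 110/0.9051 = 121 N.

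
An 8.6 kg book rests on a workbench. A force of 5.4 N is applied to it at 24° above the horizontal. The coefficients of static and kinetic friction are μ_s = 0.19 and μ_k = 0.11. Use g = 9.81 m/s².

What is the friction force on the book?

f ≈ 4.93 N

The vertical component of P reduces the normal force: N = m g − P sin α = 84.37 − 2.196 = 82.17 N.
Horizontally, friction must balance P cos α = 4.933 N.
The static-friction limit is μ_s N = 15.61 N.
4.933 ≤ 15.61 N → static; friction equals the required 4.93 N.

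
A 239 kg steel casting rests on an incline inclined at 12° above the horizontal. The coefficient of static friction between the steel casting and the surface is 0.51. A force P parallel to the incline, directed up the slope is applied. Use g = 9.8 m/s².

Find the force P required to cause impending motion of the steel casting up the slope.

P ≈ 1660 N

At impending motion up the slope, friction acts down-slope at its limit: f = μ_s N.
P is parallel to the surface, so N = m g cos θ = 2290 N.
Along the incline: P = m g sin θ + μ_s N = 487 + 0.51×2290 = 1660 N.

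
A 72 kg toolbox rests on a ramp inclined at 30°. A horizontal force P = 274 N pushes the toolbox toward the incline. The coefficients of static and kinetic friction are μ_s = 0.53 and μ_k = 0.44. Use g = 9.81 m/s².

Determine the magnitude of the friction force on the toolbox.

f ≈ 116 N (up the incline)

The horizontal push has a component P sin θ into the surface, so N = m g cos θ + P sin θ = 611.7 + 137 = 748.7 N.
Along the incline, the net driving force (taking up-slope positive) is P cos θ − m g sin θ = 237.3 − 353.2 = -115.9 N, so equilibrium requires friction f = 115.9 N (up-slope).
Maximum static friction: μ_s N = 0.53 × 748.7 = 396.8 N.
Since 115.9 N is within the 396.8 N limit, the toolbox stays put and friction is exactly 116 N.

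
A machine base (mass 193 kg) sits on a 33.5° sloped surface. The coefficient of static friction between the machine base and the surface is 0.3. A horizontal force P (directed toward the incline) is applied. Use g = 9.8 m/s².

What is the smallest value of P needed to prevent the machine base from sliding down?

The machine base tends to slide down (tan θ > μ_s), so at the point of impending slip friction acts up-slope at its limit: f = μ_s N.
Perpendicular to the incline: N = m g cos θ + P sin θ.
Along the incline: P cos θ + μ_s N = m g sin θ, i.e. P cos θ + μ_s (m g cos θ + P sin θ) = m g sin θ.
Solving, P (cos θ + μ_s sin θ) = m g (sin θ − μ_s cos θ), so P = 1890×0.3018/0.9995 = 571 N.

P_min ≈ 571 N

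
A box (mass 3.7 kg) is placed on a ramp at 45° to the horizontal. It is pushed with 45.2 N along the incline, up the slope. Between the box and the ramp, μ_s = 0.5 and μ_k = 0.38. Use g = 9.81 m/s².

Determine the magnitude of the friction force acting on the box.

Normal force: N = m g cos θ = 3.7 × 9.81 × cos 45° = 25.67 N.
Parallel to the incline, ΣF = 0 gives f = m g sin θ − P = 25.67 − 45.2 = -19.53 N (up-slope positive).
Static friction can supply at most μ_s N = 12.83 N.
Since |-19.53| > 12.83 N, static friction cannot hold it; the box slides up the incline and kinetic friction applies: f = μ_k N = 0.38 × 25.67 = 9.75 N.

f ≈ 9.75 N (down the incline)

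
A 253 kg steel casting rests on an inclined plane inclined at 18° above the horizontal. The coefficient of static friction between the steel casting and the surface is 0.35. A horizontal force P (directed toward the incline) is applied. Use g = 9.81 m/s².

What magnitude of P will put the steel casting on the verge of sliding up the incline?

At impending motion up the slope, friction acts down-slope at its limit: f = μ_s N.
Perpendicular to the incline: N = m g cos θ + P sin θ.
Along the incline: P cos θ = m g sin θ + μ_s N = m g sin θ + μ_s (m g cos θ + P sin θ).
Solving, P (cos θ − μ_s sin θ) = m g (sin θ + μ_s cos θ), so P = 253×9.81×(sin 18° + 0.35 cos 18°)/(cos 18° − 0.35 sin 18°) = 2480×0.6419/0.8429 = 1890 N.

P ≈ 1890 N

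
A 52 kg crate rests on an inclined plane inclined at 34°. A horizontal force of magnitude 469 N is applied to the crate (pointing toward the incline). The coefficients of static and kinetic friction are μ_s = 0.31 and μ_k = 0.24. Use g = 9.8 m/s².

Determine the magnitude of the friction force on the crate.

Normal direction: N = m g cos θ + P sin θ = 684.7 N.
Parallel to the incline: P cos θ − m g sin θ = 388.8 − 285 = 103.9 N; the friction needed to balance this is 103.9 N acting down the slope.
The limit of static friction is μ_s N = 212.3 N.
|f_req| = 103.9 ≤ 212.3 N → the crate is in equilibrium; friction equals the required value.

f ≈ 104 N (down the incline)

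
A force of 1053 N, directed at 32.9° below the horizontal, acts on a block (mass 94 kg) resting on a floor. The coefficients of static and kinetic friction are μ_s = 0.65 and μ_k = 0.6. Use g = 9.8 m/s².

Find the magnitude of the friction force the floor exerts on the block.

The vertical component of P adds to the normal force: N = m g + P sin α = 921.2 + 572 = 1493 N.
The horizontal driving force is P cos α = 884.1 N, so equilibrium needs friction f = 884.1 N.
μ_s N = 0.65 × 1493 = 970.6 N.
Since 884.1 N does not exceed the limit, the block stays at rest and f = 884 N.

f ≈ 884 N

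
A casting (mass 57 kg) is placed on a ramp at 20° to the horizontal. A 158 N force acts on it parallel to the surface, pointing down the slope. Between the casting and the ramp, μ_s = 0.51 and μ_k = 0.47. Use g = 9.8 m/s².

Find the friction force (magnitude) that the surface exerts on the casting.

The normal reaction is N = m g cos θ = 524.9 N.
The friction needed for equilibrium is m g sin θ + P = 191.1 + 158 = 349.1 N, measured positive up-slope.
Static friction can supply at most μ_s N = 267.7 N.
|349.1| exceeds 267.7 N, so the casting slips down-slope; friction is kinetic, f = μ_k N = 0.47×524.9 = 247 N.

f ≈ 247 N (up the incline)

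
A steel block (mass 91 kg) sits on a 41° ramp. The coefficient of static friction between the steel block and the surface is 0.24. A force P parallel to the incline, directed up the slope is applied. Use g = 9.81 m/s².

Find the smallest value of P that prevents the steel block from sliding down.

The steel block tends to slide down (tan θ > μ_s), so at the point of impending slip friction acts up-slope at its limit: f = μ_s N.
P is parallel to the surface, so N = m g cos θ = 674 N.
Along the incline: P + μ_s N = m g sin θ, so P = 586 − 0.24×674 = 424 N.

P_min ≈ 424 N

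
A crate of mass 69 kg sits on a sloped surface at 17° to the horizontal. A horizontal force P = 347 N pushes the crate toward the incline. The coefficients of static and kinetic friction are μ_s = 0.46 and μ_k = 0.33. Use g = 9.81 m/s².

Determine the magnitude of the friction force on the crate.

f ≈ 134 N (down the incline)

Resolve perpendicular to the incline: N = m g cos θ + P sin θ = 69×9.81×cos 17° + 347×sin 17° = 748.8 N.
Along the incline, the net driving force (taking up-slope positive) is P cos θ − m g sin θ = 331.8 − 197.9 = 133.9 N, so equilibrium requires friction f = -133.9 N (down-slope).
The limit of static friction is μ_s N = 344.4 N.
|f_req| = 133.9 ≤ 344.4 N → the crate is in equilibrium; friction equals the required value.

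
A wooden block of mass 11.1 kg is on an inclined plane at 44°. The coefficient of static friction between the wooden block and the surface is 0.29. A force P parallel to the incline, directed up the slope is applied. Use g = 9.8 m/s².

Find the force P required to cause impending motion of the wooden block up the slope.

P ≈ 98.3 N

At impending motion up the slope, friction acts down-slope at its limit: f = μ_s N.
P is parallel to the surface, so N = m g cos θ = 78.2 N.
Along the incline: P = m g sin θ + μ_s N = 75.6 + 0.29×78.2 = 98.3 N.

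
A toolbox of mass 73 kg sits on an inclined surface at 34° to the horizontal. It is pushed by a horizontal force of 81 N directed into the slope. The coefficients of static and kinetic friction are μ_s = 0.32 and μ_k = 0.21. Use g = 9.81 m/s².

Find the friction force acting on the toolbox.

f ≈ 134 N (up the incline)

The horizontal push has a component P sin θ into the surface, so N = m g cos θ + P sin θ = 593.7 + 45.29 = 639 N.
Parallel to the incline: P cos θ − m g sin θ = 67.15 − 400.5 = -333.3 N; the friction needed to balance this is 333.3 N acting up the slope.
Maximum static friction: μ_s N = 0.32 × 639 = 204.5 N.
The required 333.3 N exceeds the static limit, so the toolbox slides down-slope and f = μ_k N = 0.21×639 = 134 N.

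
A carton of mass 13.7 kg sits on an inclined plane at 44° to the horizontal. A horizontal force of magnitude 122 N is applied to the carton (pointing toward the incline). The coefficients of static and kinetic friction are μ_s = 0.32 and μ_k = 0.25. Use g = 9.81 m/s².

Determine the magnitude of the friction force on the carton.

f ≈ 5.6 N (up the incline)

The horizontal push has a component P sin θ into the surface, so N = m g cos θ + P sin θ = 96.68 + 84.75 = 181.4 N.
Along the incline, the net driving force (taking up-slope positive) is P cos θ − m g sin θ = 87.76 − 93.36 = -5.601 N, so equilibrium requires friction f = 5.601 N (up-slope).
The limit of static friction is μ_s N = 58.06 N.
|f_req| = 5.601 ≤ 58.06 N → the carton is in equilibrium; friction equals the required value.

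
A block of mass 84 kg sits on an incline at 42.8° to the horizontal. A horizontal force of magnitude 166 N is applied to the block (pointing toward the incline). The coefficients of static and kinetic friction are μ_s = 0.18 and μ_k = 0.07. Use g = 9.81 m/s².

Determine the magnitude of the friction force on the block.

f ≈ 50.2 N (up the incline)

Normal direction: N = m g cos θ + P sin θ = 717.4 N.
Parallel to the incline: P cos θ − m g sin θ = 121.8 − 559.9 = -438.1 N; the friction needed to balance this is 438.1 N acting up the slope.
Maximum static friction: μ_s N = 0.18 × 717.4 = 129.1 N.
The required 438.1 N exceeds the static limit, so the block slides down-slope and f = μ_k N = 0.07×717.4 = 50.2 N.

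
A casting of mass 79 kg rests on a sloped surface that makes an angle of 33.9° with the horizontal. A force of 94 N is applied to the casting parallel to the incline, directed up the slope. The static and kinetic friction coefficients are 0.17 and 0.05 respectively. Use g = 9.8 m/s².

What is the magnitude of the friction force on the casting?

f ≈ 32.1 N (up the incline)

Perpendicular to the surface, N = m g cos θ = 79·9.8·cos 33.9° = 642.6 N.
Parallel to the incline, ΣF = 0 gives f = m g sin θ − P = 431.8 − 94 = 337.8 N (up-slope positive).
Static friction can supply at most μ_s N = 109.2 N.
Since |337.8| > 109.2 N, static friction cannot hold it; the casting slides down the incline and kinetic friction applies: f = μ_k N = 0.05 × 642.6 = 32.1 N.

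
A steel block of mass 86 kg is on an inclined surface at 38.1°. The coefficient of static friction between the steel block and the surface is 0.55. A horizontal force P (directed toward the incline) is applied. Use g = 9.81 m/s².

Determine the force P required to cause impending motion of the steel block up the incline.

At impending motion up the slope, friction acts down-slope at its limit: f = μ_s N.
Perpendicular to the incline: N = m g cos θ + P sin θ.
Along the incline: P cos θ = m g sin θ + μ_s N = m g sin θ + μ_s (m g cos θ + P sin θ).
Solving, P (cos θ − μ_s sin θ) = m g (sin θ + μ_s cos θ), so P = 86×9.81×(sin 38.1° + 0.55 cos 38.1°)/(cos 38.1° − 0.55 sin 38.1°) = 844×1.05/0.4476 = 1980 N.

P ≈ 1980 N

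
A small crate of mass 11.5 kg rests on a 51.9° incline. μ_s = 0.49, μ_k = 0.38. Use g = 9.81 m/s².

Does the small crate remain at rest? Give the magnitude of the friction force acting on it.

N = m g cos θ = 69.6 N.
Down-slope weight component: m g sin θ = 88.8 N.
μ_s N = 34.1 N.
88.8 > 34.1 N, so it slides; kinetic friction f = μ_k N = 0.38×69.6 = 26.5 N.

f ≈ 26.5 N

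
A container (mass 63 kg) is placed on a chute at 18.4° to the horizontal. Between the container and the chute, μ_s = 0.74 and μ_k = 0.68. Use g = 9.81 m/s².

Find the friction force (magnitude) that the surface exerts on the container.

f ≈ 195 N (up the incline)

Perpendicular to the surface, N = m g cos θ = 63·9.81·cos 18.4° = 586.4 N.
For equilibrium along the incline, friction must balance the weight component: f = m g sin θ = 195.1 N up the slope.
Maximum static friction available: μ_s N = 0.74 × 586.4 = 434 N.
Since |195.1| ≤ 434 N, the container remains in static equilibrium and friction takes exactly the required value.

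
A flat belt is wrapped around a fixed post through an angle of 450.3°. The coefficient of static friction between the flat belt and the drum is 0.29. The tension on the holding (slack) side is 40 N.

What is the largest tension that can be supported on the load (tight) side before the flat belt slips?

T_max ≈ 391 N

At impending slip the capstan equation gives T₂/T₁ = e^{μβ} with β in radians.
β = 450.3° × π/180 = 7.859 rad.
e^{μβ} = e^{0.29×7.859} = 9.769.
T₂ = T₁ · e^{μβ} = 40 × 9.769 = 391 N.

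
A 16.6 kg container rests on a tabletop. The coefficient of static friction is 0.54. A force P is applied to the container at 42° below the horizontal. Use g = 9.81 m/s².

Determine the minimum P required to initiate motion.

N = m g + P sin α (the push presses the container into the tabletop).
At impending slip, P cos α = μ_s N = μ_s (m g + P sin α).
Solving: P (cos α − μ_s sin α) = μ_s m g → P = 0.54×163/(cos 42° − 0.54 sin 42°) = 87.9/0.3818 = 230 N.

P ≈ 230 N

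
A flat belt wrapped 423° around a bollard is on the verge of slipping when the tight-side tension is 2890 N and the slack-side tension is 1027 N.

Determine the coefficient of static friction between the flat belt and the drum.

μ ≈ 0.14

T₂/T₁ = e^{μβ} → μ = ln(T₂/T₁)/β.
β = 423° = 7.383 rad.
μ = ln(2890/1027)/7.383 = ln(2.814)/7.383 = 0.14.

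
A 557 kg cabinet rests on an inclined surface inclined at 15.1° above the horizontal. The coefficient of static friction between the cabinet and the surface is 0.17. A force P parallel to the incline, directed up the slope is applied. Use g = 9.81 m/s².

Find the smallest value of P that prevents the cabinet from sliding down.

The cabinet tends to slide down (tan θ > μ_s), so at the point of impending slip friction acts up-slope at its limit: f = μ_s N.
P is parallel to the surface, so N = m g cos θ = 5280 N.
Along the incline: P + μ_s N = m g sin θ, so P = 1420 − 0.17×5280 = 527 N.

P_min ≈ 527 N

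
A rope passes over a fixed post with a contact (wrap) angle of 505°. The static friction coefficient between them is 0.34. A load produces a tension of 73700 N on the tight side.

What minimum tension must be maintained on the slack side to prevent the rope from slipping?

Capstan equation at impending slip: T_tight/T_slack = e^{μβ}.
β = 505° = 8.814 rad; e^{μβ} = e^{0.34×8.814} = 20.02.
T_slack = T_tight / e^{μβ} = 73700 / 20.02 = 3680 N.

T_min ≈ 3680 N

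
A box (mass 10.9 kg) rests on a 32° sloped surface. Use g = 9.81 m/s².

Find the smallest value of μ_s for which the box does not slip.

At the slip threshold m g sin θ = μ_s m g cos θ, so μ_s,min = tan θ.
μ_s,min = tan 32° = 0.625.

μ_s,min ≈ 0.625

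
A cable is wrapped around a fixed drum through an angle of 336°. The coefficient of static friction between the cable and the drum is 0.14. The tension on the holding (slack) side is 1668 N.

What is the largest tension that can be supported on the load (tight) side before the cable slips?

T_max ≈ 3790 N

At impending slip the capstan equation gives T₂/T₁ = e^{μβ} with β in radians.
β = 336° × π/180 = 5.864 rad.
e^{μβ} = e^{0.14×5.864} = 2.273.
T₂ = T₁ · e^{μβ} = 1668 × 2.273 = 3790 N.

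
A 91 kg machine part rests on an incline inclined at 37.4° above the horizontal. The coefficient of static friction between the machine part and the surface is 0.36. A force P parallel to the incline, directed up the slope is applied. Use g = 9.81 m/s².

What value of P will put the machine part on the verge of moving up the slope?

P ≈ 798 N

At impending motion up the slope, friction acts down-slope at its limit: f = μ_s N.
P is parallel to the surface, so N = m g cos θ = 709 N.
Along the incline: P = m g sin θ + μ_s N = 542 + 0.36×709 = 798 N.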